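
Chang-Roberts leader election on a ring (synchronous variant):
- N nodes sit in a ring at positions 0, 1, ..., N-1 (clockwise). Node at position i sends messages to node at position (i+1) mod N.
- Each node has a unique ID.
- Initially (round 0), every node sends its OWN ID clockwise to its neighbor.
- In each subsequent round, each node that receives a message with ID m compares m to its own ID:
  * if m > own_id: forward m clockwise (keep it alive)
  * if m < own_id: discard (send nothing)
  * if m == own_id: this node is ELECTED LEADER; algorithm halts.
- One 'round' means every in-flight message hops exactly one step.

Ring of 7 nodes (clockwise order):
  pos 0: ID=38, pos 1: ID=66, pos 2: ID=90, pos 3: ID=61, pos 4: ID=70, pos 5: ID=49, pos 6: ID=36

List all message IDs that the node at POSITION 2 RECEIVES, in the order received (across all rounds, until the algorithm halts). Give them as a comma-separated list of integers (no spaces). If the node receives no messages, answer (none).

Answer: 66,70,90

Derivation:
Round 1: pos1(id66) recv 38: drop; pos2(id90) recv 66: drop; pos3(id61) recv 90: fwd; pos4(id70) recv 61: drop; pos5(id49) recv 70: fwd; pos6(id36) recv 49: fwd; pos0(id38) recv 36: drop
Round 2: pos4(id70) recv 90: fwd; pos6(id36) recv 70: fwd; pos0(id38) recv 49: fwd
Round 3: pos5(id49) recv 90: fwd; pos0(id38) recv 70: fwd; pos1(id66) recv 49: drop
Round 4: pos6(id36) recv 90: fwd; pos1(id66) recv 70: fwd
Round 5: pos0(id38) recv 90: fwd; pos2(id90) recv 70: drop
Round 6: pos1(id66) recv 90: fwd
Round 7: pos2(id90) recv 90: ELECTED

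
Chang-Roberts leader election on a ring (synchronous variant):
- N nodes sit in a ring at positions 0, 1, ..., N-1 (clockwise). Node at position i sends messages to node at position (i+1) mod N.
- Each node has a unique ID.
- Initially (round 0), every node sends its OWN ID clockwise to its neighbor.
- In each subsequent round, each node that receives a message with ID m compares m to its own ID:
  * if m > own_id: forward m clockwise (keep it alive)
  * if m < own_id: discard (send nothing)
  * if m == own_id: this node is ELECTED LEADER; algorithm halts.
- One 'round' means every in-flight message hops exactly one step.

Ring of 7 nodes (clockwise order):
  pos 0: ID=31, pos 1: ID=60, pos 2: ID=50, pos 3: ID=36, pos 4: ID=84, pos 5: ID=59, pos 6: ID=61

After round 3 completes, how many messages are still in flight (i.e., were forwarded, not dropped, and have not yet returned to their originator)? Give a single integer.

Round 1: pos1(id60) recv 31: drop; pos2(id50) recv 60: fwd; pos3(id36) recv 50: fwd; pos4(id84) recv 36: drop; pos5(id59) recv 84: fwd; pos6(id61) recv 59: drop; pos0(id31) recv 61: fwd
Round 2: pos3(id36) recv 60: fwd; pos4(id84) recv 50: drop; pos6(id61) recv 84: fwd; pos1(id60) recv 61: fwd
Round 3: pos4(id84) recv 60: drop; pos0(id31) recv 84: fwd; pos2(id50) recv 61: fwd
After round 3: 2 messages still in flight

Answer: 2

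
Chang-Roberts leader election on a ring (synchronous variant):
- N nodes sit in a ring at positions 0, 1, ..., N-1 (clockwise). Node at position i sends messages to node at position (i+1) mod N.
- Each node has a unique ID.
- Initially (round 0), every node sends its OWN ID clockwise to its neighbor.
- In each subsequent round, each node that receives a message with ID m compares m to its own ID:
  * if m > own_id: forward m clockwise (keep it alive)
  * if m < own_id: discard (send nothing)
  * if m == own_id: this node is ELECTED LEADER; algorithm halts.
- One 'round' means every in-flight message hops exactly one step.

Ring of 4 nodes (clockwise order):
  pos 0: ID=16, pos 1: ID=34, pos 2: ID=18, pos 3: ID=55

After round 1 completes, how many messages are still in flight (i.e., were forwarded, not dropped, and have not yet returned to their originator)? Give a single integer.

Round 1: pos1(id34) recv 16: drop; pos2(id18) recv 34: fwd; pos3(id55) recv 18: drop; pos0(id16) recv 55: fwd
After round 1: 2 messages still in flight

Answer: 2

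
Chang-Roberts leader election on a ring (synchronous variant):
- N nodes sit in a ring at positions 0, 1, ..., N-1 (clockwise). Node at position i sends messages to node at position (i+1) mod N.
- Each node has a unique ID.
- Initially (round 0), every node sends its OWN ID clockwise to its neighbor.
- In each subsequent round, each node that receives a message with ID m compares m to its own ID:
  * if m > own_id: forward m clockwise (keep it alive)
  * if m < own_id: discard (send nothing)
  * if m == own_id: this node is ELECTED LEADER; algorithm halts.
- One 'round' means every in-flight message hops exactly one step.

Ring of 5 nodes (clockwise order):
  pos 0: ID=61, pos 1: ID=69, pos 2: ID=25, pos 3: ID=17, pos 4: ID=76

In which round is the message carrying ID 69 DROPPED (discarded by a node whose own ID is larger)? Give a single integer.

Answer: 3

Derivation:
Round 1: pos1(id69) recv 61: drop; pos2(id25) recv 69: fwd; pos3(id17) recv 25: fwd; pos4(id76) recv 17: drop; pos0(id61) recv 76: fwd
Round 2: pos3(id17) recv 69: fwd; pos4(id76) recv 25: drop; pos1(id69) recv 76: fwd
Round 3: pos4(id76) recv 69: drop; pos2(id25) recv 76: fwd
Round 4: pos3(id17) recv 76: fwd
Round 5: pos4(id76) recv 76: ELECTED
Message ID 69 originates at pos 1; dropped at pos 4 in round 3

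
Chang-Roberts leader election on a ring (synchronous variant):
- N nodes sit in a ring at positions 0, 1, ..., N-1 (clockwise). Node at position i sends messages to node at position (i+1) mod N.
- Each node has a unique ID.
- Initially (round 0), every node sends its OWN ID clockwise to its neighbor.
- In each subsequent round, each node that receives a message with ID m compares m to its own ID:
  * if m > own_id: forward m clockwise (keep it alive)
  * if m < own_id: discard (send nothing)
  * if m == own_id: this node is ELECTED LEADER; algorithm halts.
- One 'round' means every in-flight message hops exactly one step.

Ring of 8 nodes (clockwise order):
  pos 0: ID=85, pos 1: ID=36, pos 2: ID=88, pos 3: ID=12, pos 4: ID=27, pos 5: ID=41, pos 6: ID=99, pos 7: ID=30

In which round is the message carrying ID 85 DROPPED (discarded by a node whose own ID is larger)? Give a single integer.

Round 1: pos1(id36) recv 85: fwd; pos2(id88) recv 36: drop; pos3(id12) recv 88: fwd; pos4(id27) recv 12: drop; pos5(id41) recv 27: drop; pos6(id99) recv 41: drop; pos7(id30) recv 99: fwd; pos0(id85) recv 30: drop
Round 2: pos2(id88) recv 85: drop; pos4(id27) recv 88: fwd; pos0(id85) recv 99: fwd
Round 3: pos5(id41) recv 88: fwd; pos1(id36) recv 99: fwd
Round 4: pos6(id99) recv 88: drop; pos2(id88) recv 99: fwd
Round 5: pos3(id12) recv 99: fwd
Round 6: pos4(id27) recv 99: fwd
Round 7: pos5(id41) recv 99: fwd
Round 8: pos6(id99) recv 99: ELECTED
Message ID 85 originates at pos 0; dropped at pos 2 in round 2

Answer: 2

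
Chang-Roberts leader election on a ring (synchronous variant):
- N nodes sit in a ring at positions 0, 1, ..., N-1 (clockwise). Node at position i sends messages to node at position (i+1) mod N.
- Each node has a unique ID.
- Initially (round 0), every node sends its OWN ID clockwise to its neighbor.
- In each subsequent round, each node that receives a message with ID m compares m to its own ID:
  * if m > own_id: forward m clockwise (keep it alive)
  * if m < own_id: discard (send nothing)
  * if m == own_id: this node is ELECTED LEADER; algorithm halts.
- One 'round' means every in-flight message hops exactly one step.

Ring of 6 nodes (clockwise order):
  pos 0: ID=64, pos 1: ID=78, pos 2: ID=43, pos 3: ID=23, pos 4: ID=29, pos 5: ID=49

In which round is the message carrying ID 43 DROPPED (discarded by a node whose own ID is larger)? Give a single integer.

Round 1: pos1(id78) recv 64: drop; pos2(id43) recv 78: fwd; pos3(id23) recv 43: fwd; pos4(id29) recv 23: drop; pos5(id49) recv 29: drop; pos0(id64) recv 49: drop
Round 2: pos3(id23) recv 78: fwd; pos4(id29) recv 43: fwd
Round 3: pos4(id29) recv 78: fwd; pos5(id49) recv 43: drop
Round 4: pos5(id49) recv 78: fwd
Round 5: pos0(id64) recv 78: fwd
Round 6: pos1(id78) recv 78: ELECTED
Message ID 43 originates at pos 2; dropped at pos 5 in round 3

Answer: 3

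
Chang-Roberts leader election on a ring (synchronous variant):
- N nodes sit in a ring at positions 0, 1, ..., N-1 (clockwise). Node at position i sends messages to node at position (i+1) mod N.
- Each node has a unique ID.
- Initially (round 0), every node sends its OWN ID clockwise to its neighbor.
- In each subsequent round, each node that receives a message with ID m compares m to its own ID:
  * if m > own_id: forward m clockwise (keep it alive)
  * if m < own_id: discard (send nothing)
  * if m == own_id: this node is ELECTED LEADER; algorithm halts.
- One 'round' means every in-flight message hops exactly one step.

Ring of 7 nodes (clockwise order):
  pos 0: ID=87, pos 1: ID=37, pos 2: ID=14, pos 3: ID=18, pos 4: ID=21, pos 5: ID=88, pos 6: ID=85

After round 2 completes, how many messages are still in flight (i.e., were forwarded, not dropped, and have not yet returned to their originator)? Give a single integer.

Round 1: pos1(id37) recv 87: fwd; pos2(id14) recv 37: fwd; pos3(id18) recv 14: drop; pos4(id21) recv 18: drop; pos5(id88) recv 21: drop; pos6(id85) recv 88: fwd; pos0(id87) recv 85: drop
Round 2: pos2(id14) recv 87: fwd; pos3(id18) recv 37: fwd; pos0(id87) recv 88: fwd
After round 2: 3 messages still in flight

Answer: 3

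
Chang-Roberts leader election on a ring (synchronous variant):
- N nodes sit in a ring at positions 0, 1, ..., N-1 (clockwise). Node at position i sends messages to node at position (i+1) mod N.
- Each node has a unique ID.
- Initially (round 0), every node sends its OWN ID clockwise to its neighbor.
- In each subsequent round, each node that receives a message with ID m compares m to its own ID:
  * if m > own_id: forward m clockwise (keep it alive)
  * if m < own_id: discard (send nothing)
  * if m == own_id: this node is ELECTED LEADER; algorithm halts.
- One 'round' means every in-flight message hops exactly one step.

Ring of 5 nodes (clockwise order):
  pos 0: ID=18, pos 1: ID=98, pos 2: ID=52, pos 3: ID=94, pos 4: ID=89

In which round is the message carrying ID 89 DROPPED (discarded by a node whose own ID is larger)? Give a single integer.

Round 1: pos1(id98) recv 18: drop; pos2(id52) recv 98: fwd; pos3(id94) recv 52: drop; pos4(id89) recv 94: fwd; pos0(id18) recv 89: fwd
Round 2: pos3(id94) recv 98: fwd; pos0(id18) recv 94: fwd; pos1(id98) recv 89: drop
Round 3: pos4(id89) recv 98: fwd; pos1(id98) recv 94: drop
Round 4: pos0(id18) recv 98: fwd
Round 5: pos1(id98) recv 98: ELECTED
Message ID 89 originates at pos 4; dropped at pos 1 in round 2

Answer: 2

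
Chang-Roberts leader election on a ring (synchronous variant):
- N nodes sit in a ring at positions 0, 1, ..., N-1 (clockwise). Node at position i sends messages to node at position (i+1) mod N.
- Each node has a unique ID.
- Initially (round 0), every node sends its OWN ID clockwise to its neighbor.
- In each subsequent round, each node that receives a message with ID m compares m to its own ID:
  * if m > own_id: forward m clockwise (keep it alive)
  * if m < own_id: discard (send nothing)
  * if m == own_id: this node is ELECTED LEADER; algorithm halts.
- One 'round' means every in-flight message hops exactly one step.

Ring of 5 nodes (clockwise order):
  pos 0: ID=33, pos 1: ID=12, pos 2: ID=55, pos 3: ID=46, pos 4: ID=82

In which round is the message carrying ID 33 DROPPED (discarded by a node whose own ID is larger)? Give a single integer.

Round 1: pos1(id12) recv 33: fwd; pos2(id55) recv 12: drop; pos3(id46) recv 55: fwd; pos4(id82) recv 46: drop; pos0(id33) recv 82: fwd
Round 2: pos2(id55) recv 33: drop; pos4(id82) recv 55: drop; pos1(id12) recv 82: fwd
Round 3: pos2(id55) recv 82: fwd
Round 4: pos3(id46) recv 82: fwd
Round 5: pos4(id82) recv 82: ELECTED
Message ID 33 originates at pos 0; dropped at pos 2 in round 2

Answer: 2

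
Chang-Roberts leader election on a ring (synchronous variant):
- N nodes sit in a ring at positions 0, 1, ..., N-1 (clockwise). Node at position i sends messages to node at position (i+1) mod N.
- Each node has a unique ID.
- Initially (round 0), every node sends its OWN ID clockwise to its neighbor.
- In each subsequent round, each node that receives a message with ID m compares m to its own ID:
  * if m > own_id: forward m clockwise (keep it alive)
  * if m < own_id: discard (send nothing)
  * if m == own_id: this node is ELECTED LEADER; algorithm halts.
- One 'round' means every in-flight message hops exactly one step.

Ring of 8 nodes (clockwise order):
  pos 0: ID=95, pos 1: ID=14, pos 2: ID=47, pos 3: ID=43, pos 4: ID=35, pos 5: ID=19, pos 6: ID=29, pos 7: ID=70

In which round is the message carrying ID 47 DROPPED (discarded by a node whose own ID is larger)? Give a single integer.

Answer: 5

Derivation:
Round 1: pos1(id14) recv 95: fwd; pos2(id47) recv 14: drop; pos3(id43) recv 47: fwd; pos4(id35) recv 43: fwd; pos5(id19) recv 35: fwd; pos6(id29) recv 19: drop; pos7(id70) recv 29: drop; pos0(id95) recv 70: drop
Round 2: pos2(id47) recv 95: fwd; pos4(id35) recv 47: fwd; pos5(id19) recv 43: fwd; pos6(id29) recv 35: fwd
Round 3: pos3(id43) recv 95: fwd; pos5(id19) recv 47: fwd; pos6(id29) recv 43: fwd; pos7(id70) recv 35: drop
Round 4: pos4(id35) recv 95: fwd; pos6(id29) recv 47: fwd; pos7(id70) recv 43: drop
Round 5: pos5(id19) recv 95: fwd; pos7(id70) recv 47: drop
Round 6: pos6(id29) recv 95: fwd
Round 7: pos7(id70) recv 95: fwd
Round 8: pos0(id95) recv 95: ELECTED
Message ID 47 originates at pos 2; dropped at pos 7 in round 5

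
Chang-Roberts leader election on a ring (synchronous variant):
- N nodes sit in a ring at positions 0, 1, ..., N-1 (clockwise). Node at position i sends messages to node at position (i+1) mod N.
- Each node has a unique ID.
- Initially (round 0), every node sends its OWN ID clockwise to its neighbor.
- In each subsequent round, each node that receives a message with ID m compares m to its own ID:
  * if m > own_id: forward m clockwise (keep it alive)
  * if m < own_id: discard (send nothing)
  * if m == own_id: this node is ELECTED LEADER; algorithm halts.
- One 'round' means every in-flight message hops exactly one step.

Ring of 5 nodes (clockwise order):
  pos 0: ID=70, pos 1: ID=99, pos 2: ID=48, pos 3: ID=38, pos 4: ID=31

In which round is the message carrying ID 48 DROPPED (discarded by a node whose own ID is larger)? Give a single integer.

Round 1: pos1(id99) recv 70: drop; pos2(id48) recv 99: fwd; pos3(id38) recv 48: fwd; pos4(id31) recv 38: fwd; pos0(id70) recv 31: drop
Round 2: pos3(id38) recv 99: fwd; pos4(id31) recv 48: fwd; pos0(id70) recv 38: drop
Round 3: pos4(id31) recv 99: fwd; pos0(id70) recv 48: drop
Round 4: pos0(id70) recv 99: fwd
Round 5: pos1(id99) recv 99: ELECTED
Message ID 48 originates at pos 2; dropped at pos 0 in round 3

Answer: 3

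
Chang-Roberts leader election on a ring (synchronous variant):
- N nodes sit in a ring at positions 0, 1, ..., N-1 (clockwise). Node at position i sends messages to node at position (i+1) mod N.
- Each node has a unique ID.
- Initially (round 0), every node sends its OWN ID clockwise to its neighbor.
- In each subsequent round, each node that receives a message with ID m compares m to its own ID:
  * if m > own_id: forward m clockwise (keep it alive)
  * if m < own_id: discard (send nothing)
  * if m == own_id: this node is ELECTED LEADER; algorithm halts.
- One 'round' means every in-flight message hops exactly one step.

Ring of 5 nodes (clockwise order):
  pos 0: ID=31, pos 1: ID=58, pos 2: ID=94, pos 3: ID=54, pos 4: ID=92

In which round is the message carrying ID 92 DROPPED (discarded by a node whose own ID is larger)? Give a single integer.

Round 1: pos1(id58) recv 31: drop; pos2(id94) recv 58: drop; pos3(id54) recv 94: fwd; pos4(id92) recv 54: drop; pos0(id31) recv 92: fwd
Round 2: pos4(id92) recv 94: fwd; pos1(id58) recv 92: fwd
Round 3: pos0(id31) recv 94: fwd; pos2(id94) recv 92: drop
Round 4: pos1(id58) recv 94: fwd
Round 5: pos2(id94) recv 94: ELECTED
Message ID 92 originates at pos 4; dropped at pos 2 in round 3

Answer: 3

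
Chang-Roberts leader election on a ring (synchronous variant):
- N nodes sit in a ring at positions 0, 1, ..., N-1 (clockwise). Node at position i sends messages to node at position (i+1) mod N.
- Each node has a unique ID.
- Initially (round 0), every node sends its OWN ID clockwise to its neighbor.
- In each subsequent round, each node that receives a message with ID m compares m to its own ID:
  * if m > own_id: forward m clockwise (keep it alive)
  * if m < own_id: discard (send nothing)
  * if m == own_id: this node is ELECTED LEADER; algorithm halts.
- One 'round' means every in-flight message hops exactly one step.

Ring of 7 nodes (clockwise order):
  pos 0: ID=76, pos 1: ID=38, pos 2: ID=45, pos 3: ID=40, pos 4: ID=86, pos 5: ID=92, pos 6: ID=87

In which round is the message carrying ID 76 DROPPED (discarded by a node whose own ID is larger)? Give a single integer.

Round 1: pos1(id38) recv 76: fwd; pos2(id45) recv 38: drop; pos3(id40) recv 45: fwd; pos4(id86) recv 40: drop; pos5(id92) recv 86: drop; pos6(id87) recv 92: fwd; pos0(id76) recv 87: fwd
Round 2: pos2(id45) recv 76: fwd; pos4(id86) recv 45: drop; pos0(id76) recv 92: fwd; pos1(id38) recv 87: fwd
Round 3: pos3(id40) recv 76: fwd; pos1(id38) recv 92: fwd; pos2(id45) recv 87: fwd
Round 4: pos4(id86) recv 76: drop; pos2(id45) recv 92: fwd; pos3(id40) recv 87: fwd
Round 5: pos3(id40) recv 92: fwd; pos4(id86) recv 87: fwd
Round 6: pos4(id86) recv 92: fwd; pos5(id92) recv 87: drop
Round 7: pos5(id92) recv 92: ELECTED
Message ID 76 originates at pos 0; dropped at pos 4 in round 4

Answer: 4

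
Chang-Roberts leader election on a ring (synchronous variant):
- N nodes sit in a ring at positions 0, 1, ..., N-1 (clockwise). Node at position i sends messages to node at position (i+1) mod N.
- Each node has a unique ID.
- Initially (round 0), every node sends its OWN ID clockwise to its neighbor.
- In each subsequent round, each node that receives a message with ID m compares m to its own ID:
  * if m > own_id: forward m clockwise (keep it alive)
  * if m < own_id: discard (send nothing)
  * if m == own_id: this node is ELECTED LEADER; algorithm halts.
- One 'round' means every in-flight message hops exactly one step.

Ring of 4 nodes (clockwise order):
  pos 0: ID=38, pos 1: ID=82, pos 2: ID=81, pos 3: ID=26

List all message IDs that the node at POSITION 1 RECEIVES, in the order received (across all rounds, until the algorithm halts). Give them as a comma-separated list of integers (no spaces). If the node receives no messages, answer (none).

Answer: 38,81,82

Derivation:
Round 1: pos1(id82) recv 38: drop; pos2(id81) recv 82: fwd; pos3(id26) recv 81: fwd; pos0(id38) recv 26: drop
Round 2: pos3(id26) recv 82: fwd; pos0(id38) recv 81: fwd
Round 3: pos0(id38) recv 82: fwd; pos1(id82) recv 81: drop
Round 4: pos1(id82) recv 82: ELECTED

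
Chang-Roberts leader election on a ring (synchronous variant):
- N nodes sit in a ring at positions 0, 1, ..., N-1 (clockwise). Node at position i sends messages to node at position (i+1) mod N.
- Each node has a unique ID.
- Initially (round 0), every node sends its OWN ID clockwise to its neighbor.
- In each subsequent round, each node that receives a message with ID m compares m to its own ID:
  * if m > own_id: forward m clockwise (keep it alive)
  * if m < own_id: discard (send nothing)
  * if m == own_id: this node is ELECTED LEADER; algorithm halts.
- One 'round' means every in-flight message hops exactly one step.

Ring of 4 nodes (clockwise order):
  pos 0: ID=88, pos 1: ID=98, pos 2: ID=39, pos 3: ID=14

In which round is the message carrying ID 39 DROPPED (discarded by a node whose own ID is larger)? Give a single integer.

Round 1: pos1(id98) recv 88: drop; pos2(id39) recv 98: fwd; pos3(id14) recv 39: fwd; pos0(id88) recv 14: drop
Round 2: pos3(id14) recv 98: fwd; pos0(id88) recv 39: drop
Round 3: pos0(id88) recv 98: fwd
Round 4: pos1(id98) recv 98: ELECTED
Message ID 39 originates at pos 2; dropped at pos 0 in round 2

Answer: 2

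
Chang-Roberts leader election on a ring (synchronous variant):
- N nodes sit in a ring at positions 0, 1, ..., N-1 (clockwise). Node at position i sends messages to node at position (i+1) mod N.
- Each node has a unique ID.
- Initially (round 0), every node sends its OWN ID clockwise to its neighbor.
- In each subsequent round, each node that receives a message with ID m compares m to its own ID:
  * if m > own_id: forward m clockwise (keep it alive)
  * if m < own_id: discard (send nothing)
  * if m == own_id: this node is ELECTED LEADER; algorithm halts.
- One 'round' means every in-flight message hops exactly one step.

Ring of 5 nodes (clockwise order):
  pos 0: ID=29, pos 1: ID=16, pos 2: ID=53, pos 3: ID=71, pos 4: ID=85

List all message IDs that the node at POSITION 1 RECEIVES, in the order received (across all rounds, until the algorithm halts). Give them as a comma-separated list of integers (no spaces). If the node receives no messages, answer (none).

Round 1: pos1(id16) recv 29: fwd; pos2(id53) recv 16: drop; pos3(id71) recv 53: drop; pos4(id85) recv 71: drop; pos0(id29) recv 85: fwd
Round 2: pos2(id53) recv 29: drop; pos1(id16) recv 85: fwd
Round 3: pos2(id53) recv 85: fwd
Round 4: pos3(id71) recv 85: fwd
Round 5: pos4(id85) recv 85: ELECTED

Answer: 29,85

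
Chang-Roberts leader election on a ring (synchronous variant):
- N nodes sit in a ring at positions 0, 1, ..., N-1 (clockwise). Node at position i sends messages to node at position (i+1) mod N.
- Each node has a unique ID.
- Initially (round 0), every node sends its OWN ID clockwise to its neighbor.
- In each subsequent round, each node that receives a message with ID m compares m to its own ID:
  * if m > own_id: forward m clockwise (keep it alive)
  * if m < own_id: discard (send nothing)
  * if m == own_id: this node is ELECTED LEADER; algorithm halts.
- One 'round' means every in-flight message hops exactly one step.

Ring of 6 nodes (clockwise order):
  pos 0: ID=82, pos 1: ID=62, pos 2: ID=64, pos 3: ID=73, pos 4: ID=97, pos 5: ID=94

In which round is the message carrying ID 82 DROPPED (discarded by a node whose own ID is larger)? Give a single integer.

Answer: 4

Derivation:
Round 1: pos1(id62) recv 82: fwd; pos2(id64) recv 62: drop; pos3(id73) recv 64: drop; pos4(id97) recv 73: drop; pos5(id94) recv 97: fwd; pos0(id82) recv 94: fwd
Round 2: pos2(id64) recv 82: fwd; pos0(id82) recv 97: fwd; pos1(id62) recv 94: fwd
Round 3: pos3(id73) recv 82: fwd; pos1(id62) recv 97: fwd; pos2(id64) recv 94: fwd
Round 4: pos4(id97) recv 82: drop; pos2(id64) recv 97: fwd; pos3(id73) recv 94: fwd
Round 5: pos3(id73) recv 97: fwd; pos4(id97) recv 94: drop
Round 6: pos4(id97) recv 97: ELECTED
Message ID 82 originates at pos 0; dropped at pos 4 in round 4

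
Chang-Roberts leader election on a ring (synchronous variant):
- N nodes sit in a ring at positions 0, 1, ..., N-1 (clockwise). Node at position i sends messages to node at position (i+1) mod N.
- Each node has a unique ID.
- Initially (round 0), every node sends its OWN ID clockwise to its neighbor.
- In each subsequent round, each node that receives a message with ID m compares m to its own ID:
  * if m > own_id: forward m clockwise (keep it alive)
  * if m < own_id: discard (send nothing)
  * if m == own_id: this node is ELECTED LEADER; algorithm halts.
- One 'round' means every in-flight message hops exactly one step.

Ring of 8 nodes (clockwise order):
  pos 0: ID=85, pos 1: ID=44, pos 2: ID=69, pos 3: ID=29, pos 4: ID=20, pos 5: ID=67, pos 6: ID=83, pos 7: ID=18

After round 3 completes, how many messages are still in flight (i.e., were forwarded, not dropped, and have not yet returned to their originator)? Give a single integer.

Answer: 2

Derivation:
Round 1: pos1(id44) recv 85: fwd; pos2(id69) recv 44: drop; pos3(id29) recv 69: fwd; pos4(id20) recv 29: fwd; pos5(id67) recv 20: drop; pos6(id83) recv 67: drop; pos7(id18) recv 83: fwd; pos0(id85) recv 18: drop
Round 2: pos2(id69) recv 85: fwd; pos4(id20) recv 69: fwd; pos5(id67) recv 29: drop; pos0(id85) recv 83: drop
Round 3: pos3(id29) recv 85: fwd; pos5(id67) recv 69: fwd
After round 3: 2 messages still in flight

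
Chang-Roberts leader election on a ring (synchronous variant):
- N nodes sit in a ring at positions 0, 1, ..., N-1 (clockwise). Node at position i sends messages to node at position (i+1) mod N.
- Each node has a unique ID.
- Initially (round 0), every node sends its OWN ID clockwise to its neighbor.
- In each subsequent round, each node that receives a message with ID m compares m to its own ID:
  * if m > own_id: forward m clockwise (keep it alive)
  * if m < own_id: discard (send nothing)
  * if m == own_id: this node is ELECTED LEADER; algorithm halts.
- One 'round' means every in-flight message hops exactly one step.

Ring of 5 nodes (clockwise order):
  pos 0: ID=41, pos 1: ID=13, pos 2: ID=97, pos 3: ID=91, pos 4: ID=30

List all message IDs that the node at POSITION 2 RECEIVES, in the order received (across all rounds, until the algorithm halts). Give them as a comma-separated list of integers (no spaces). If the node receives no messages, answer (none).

Round 1: pos1(id13) recv 41: fwd; pos2(id97) recv 13: drop; pos3(id91) recv 97: fwd; pos4(id30) recv 91: fwd; pos0(id41) recv 30: drop
Round 2: pos2(id97) recv 41: drop; pos4(id30) recv 97: fwd; pos0(id41) recv 91: fwd
Round 3: pos0(id41) recv 97: fwd; pos1(id13) recv 91: fwd
Round 4: pos1(id13) recv 97: fwd; pos2(id97) recv 91: drop
Round 5: pos2(id97) recv 97: ELECTED

Answer: 13,41,91,97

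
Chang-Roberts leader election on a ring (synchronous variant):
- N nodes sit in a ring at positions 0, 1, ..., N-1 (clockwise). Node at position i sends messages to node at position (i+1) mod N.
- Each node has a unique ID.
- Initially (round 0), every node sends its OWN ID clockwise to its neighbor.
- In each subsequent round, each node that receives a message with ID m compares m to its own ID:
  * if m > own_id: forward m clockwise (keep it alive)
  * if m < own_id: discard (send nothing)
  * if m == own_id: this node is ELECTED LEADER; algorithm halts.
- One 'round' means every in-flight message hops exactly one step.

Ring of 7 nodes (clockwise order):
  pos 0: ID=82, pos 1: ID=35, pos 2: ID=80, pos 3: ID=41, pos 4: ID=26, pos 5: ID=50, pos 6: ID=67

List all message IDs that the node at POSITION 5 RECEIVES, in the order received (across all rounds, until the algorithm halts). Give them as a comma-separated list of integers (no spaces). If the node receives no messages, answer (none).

Answer: 26,41,80,82

Derivation:
Round 1: pos1(id35) recv 82: fwd; pos2(id80) recv 35: drop; pos3(id41) recv 80: fwd; pos4(id26) recv 41: fwd; pos5(id50) recv 26: drop; pos6(id67) recv 50: drop; pos0(id82) recv 67: drop
Round 2: pos2(id80) recv 82: fwd; pos4(id26) recv 80: fwd; pos5(id50) recv 41: drop
Round 3: pos3(id41) recv 82: fwd; pos5(id50) recv 80: fwd
Round 4: pos4(id26) recv 82: fwd; pos6(id67) recv 80: fwd
Round 5: pos5(id50) recv 82: fwd; pos0(id82) recv 80: drop
Round 6: pos6(id67) recv 82: fwd
Round 7: pos0(id82) recv 82: ELECTED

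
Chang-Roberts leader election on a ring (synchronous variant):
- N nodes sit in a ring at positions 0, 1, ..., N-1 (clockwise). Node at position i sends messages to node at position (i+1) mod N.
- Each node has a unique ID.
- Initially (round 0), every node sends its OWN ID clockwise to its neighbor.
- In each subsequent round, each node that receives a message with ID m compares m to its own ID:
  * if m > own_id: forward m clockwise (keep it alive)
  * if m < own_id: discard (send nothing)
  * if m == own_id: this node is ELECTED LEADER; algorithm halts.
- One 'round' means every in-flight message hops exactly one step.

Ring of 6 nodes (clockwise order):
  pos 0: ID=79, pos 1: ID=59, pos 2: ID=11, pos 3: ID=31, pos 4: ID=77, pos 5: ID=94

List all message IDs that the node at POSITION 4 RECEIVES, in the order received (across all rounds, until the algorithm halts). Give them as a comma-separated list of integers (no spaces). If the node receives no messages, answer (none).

Answer: 31,59,79,94

Derivation:
Round 1: pos1(id59) recv 79: fwd; pos2(id11) recv 59: fwd; pos3(id31) recv 11: drop; pos4(id77) recv 31: drop; pos5(id94) recv 77: drop; pos0(id79) recv 94: fwd
Round 2: pos2(id11) recv 79: fwd; pos3(id31) recv 59: fwd; pos1(id59) recv 94: fwd
Round 3: pos3(id31) recv 79: fwd; pos4(id77) recv 59: drop; pos2(id11) recv 94: fwd
Round 4: pos4(id77) recv 79: fwd; pos3(id31) recv 94: fwd
Round 5: pos5(id94) recv 79: drop; pos4(id77) recv 94: fwd
Round 6: pos5(id94) recv 94: ELECTED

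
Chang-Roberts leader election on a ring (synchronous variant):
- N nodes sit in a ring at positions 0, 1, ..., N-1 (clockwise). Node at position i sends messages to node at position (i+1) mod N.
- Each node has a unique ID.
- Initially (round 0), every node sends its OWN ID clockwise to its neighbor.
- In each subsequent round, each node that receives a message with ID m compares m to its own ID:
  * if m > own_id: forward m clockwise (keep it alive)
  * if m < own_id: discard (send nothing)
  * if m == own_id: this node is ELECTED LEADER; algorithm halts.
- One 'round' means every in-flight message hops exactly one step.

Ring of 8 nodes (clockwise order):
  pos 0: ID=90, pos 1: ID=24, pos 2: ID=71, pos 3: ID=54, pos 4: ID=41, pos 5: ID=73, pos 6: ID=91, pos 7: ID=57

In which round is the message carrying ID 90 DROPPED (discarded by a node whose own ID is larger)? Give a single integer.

Answer: 6

Derivation:
Round 1: pos1(id24) recv 90: fwd; pos2(id71) recv 24: drop; pos3(id54) recv 71: fwd; pos4(id41) recv 54: fwd; pos5(id73) recv 41: drop; pos6(id91) recv 73: drop; pos7(id57) recv 91: fwd; pos0(id90) recv 57: drop
Round 2: pos2(id71) recv 90: fwd; pos4(id41) recv 71: fwd; pos5(id73) recv 54: drop; pos0(id90) recv 91: fwd
Round 3: pos3(id54) recv 90: fwd; pos5(id73) recv 71: drop; pos1(id24) recv 91: fwd
Round 4: pos4(id41) recv 90: fwd; pos2(id71) recv 91: fwd
Round 5: pos5(id73) recv 90: fwd; pos3(id54) recv 91: fwd
Round 6: pos6(id91) recv 90: drop; pos4(id41) recv 91: fwd
Round 7: pos5(id73) recv 91: fwd
Round 8: pos6(id91) recv 91: ELECTED
Message ID 90 originates at pos 0; dropped at pos 6 in round 6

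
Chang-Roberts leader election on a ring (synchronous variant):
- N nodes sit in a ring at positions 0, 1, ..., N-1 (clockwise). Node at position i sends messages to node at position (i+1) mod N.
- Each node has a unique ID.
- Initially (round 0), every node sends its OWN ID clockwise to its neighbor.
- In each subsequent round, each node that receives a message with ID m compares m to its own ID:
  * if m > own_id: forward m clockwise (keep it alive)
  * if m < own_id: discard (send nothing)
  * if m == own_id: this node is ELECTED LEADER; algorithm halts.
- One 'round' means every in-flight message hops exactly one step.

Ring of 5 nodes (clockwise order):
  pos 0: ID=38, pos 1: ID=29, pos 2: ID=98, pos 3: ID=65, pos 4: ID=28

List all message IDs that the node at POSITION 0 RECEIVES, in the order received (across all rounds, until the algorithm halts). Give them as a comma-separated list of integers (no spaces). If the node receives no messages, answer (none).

Answer: 28,65,98

Derivation:
Round 1: pos1(id29) recv 38: fwd; pos2(id98) recv 29: drop; pos3(id65) recv 98: fwd; pos4(id28) recv 65: fwd; pos0(id38) recv 28: drop
Round 2: pos2(id98) recv 38: drop; pos4(id28) recv 98: fwd; pos0(id38) recv 65: fwd
Round 3: pos0(id38) recv 98: fwd; pos1(id29) recv 65: fwd
Round 4: pos1(id29) recv 98: fwd; pos2(id98) recv 65: drop
Round 5: pos2(id98) recv 98: ELECTED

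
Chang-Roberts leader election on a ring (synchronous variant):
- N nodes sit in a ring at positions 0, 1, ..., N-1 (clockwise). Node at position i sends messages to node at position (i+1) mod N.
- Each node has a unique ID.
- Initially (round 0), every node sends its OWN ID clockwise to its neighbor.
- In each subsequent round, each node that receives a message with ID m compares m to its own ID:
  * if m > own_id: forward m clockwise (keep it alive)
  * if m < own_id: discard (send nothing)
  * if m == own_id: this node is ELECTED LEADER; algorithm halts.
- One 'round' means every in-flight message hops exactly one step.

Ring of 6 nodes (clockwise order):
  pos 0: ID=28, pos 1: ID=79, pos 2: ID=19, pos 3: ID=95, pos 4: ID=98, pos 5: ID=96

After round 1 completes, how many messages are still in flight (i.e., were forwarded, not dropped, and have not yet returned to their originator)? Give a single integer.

Round 1: pos1(id79) recv 28: drop; pos2(id19) recv 79: fwd; pos3(id95) recv 19: drop; pos4(id98) recv 95: drop; pos5(id96) recv 98: fwd; pos0(id28) recv 96: fwd
After round 1: 3 messages still in flight

Answer: 3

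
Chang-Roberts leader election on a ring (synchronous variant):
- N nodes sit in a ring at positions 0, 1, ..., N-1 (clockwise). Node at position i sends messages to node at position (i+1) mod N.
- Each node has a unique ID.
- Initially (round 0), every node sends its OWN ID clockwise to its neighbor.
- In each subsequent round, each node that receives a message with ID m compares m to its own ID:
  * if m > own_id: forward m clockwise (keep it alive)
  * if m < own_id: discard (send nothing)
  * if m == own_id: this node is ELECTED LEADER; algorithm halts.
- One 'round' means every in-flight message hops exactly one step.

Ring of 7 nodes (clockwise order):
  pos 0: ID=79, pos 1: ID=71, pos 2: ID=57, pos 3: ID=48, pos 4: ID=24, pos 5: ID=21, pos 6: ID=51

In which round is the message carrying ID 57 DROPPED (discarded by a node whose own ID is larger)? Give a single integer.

Round 1: pos1(id71) recv 79: fwd; pos2(id57) recv 71: fwd; pos3(id48) recv 57: fwd; pos4(id24) recv 48: fwd; pos5(id21) recv 24: fwd; pos6(id51) recv 21: drop; pos0(id79) recv 51: drop
Round 2: pos2(id57) recv 79: fwd; pos3(id48) recv 71: fwd; pos4(id24) recv 57: fwd; pos5(id21) recv 48: fwd; pos6(id51) recv 24: drop
Round 3: pos3(id48) recv 79: fwd; pos4(id24) recv 71: fwd; pos5(id21) recv 57: fwd; pos6(id51) recv 48: drop
Round 4: pos4(id24) recv 79: fwd; pos5(id21) recv 71: fwd; pos6(id51) recv 57: fwd
Round 5: pos5(id21) recv 79: fwd; pos6(id51) recv 71: fwd; pos0(id79) recv 57: drop
Round 6: pos6(id51) recv 79: fwd; pos0(id79) recv 71: drop
Round 7: pos0(id79) recv 79: ELECTED
Message ID 57 originates at pos 2; dropped at pos 0 in round 5

Answer: 5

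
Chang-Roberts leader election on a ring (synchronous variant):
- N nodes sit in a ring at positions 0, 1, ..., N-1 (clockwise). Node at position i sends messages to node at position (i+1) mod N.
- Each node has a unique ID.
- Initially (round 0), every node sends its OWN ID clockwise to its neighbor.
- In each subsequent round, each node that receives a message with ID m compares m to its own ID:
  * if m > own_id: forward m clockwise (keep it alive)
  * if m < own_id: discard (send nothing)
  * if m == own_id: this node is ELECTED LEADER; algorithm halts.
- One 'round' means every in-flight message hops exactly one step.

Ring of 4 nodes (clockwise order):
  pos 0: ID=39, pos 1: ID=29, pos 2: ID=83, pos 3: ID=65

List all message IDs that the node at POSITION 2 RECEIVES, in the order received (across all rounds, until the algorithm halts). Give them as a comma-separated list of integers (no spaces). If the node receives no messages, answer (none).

Answer: 29,39,65,83

Derivation:
Round 1: pos1(id29) recv 39: fwd; pos2(id83) recv 29: drop; pos3(id65) recv 83: fwd; pos0(id39) recv 65: fwd
Round 2: pos2(id83) recv 39: drop; pos0(id39) recv 83: fwd; pos1(id29) recv 65: fwd
Round 3: pos1(id29) recv 83: fwd; pos2(id83) recv 65: drop
Round 4: pos2(id83) recv 83: ELECTED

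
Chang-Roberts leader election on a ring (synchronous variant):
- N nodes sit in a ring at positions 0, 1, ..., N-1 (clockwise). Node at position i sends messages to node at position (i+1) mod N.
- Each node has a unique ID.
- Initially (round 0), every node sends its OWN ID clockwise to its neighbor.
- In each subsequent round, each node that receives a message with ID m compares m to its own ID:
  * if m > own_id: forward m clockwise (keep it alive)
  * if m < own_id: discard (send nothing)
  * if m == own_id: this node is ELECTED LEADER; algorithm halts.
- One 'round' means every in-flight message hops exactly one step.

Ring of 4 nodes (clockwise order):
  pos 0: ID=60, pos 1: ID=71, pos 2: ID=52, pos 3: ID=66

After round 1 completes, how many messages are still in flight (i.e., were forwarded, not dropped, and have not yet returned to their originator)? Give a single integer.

Answer: 2

Derivation:
Round 1: pos1(id71) recv 60: drop; pos2(id52) recv 71: fwd; pos3(id66) recv 52: drop; pos0(id60) recv 66: fwd
After round 1: 2 messages still in flight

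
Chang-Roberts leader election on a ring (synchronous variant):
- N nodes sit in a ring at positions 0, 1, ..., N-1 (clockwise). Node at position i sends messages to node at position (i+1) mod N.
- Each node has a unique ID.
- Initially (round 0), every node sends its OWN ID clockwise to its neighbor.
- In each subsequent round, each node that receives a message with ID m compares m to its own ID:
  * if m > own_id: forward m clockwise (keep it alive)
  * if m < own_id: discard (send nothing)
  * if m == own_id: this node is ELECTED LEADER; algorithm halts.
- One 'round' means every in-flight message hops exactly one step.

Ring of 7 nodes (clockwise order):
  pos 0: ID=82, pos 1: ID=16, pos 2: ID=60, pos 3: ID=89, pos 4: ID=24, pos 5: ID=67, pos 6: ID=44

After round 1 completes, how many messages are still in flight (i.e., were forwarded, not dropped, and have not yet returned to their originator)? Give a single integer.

Answer: 3

Derivation:
Round 1: pos1(id16) recv 82: fwd; pos2(id60) recv 16: drop; pos3(id89) recv 60: drop; pos4(id24) recv 89: fwd; pos5(id67) recv 24: drop; pos6(id44) recv 67: fwd; pos0(id82) recv 44: drop
After round 1: 3 messages still in flight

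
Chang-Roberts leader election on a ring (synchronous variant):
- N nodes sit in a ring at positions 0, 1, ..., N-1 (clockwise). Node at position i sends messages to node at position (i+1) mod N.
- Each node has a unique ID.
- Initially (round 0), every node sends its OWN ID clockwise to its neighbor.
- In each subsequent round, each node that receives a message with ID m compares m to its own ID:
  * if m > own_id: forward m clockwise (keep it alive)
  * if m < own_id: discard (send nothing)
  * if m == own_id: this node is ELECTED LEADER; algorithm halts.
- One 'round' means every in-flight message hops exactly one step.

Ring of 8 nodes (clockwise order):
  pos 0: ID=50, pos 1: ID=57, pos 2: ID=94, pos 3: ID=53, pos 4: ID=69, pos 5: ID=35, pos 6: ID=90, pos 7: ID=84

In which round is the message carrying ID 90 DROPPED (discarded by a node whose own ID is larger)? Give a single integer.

Answer: 4

Derivation:
Round 1: pos1(id57) recv 50: drop; pos2(id94) recv 57: drop; pos3(id53) recv 94: fwd; pos4(id69) recv 53: drop; pos5(id35) recv 69: fwd; pos6(id90) recv 35: drop; pos7(id84) recv 90: fwd; pos0(id50) recv 84: fwd
Round 2: pos4(id69) recv 94: fwd; pos6(id90) recv 69: drop; pos0(id50) recv 90: fwd; pos1(id57) recv 84: fwd
Round 3: pos5(id35) recv 94: fwd; pos1(id57) recv 90: fwd; pos2(id94) recv 84: drop
Round 4: pos6(id90) recv 94: fwd; pos2(id94) recv 90: drop
Round 5: pos7(id84) recv 94: fwd
Round 6: pos0(id50) recv 94: fwd
Round 7: pos1(id57) recv 94: fwd
Round 8: pos2(id94) recv 94: ELECTED
Message ID 90 originates at pos 6; dropped at pos 2 in round 4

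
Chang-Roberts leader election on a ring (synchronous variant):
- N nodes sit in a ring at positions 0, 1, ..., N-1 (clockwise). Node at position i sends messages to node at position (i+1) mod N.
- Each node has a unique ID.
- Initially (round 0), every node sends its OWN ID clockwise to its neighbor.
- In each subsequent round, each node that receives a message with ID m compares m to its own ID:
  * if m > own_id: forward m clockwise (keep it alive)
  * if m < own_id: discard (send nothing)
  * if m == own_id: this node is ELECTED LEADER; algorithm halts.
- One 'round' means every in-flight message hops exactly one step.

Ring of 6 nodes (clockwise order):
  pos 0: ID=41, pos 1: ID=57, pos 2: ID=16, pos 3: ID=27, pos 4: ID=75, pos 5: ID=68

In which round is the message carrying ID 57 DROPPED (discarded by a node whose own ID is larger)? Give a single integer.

Answer: 3

Derivation:
Round 1: pos1(id57) recv 41: drop; pos2(id16) recv 57: fwd; pos3(id27) recv 16: drop; pos4(id75) recv 27: drop; pos5(id68) recv 75: fwd; pos0(id41) recv 68: fwd
Round 2: pos3(id27) recv 57: fwd; pos0(id41) recv 75: fwd; pos1(id57) recv 68: fwd
Round 3: pos4(id75) recv 57: drop; pos1(id57) recv 75: fwd; pos2(id16) recv 68: fwd
Round 4: pos2(id16) recv 75: fwd; pos3(id27) recv 68: fwd
Round 5: pos3(id27) recv 75: fwd; pos4(id75) recv 68: drop
Round 6: pos4(id75) recv 75: ELECTED
Message ID 57 originates at pos 1; dropped at pos 4 in round 3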